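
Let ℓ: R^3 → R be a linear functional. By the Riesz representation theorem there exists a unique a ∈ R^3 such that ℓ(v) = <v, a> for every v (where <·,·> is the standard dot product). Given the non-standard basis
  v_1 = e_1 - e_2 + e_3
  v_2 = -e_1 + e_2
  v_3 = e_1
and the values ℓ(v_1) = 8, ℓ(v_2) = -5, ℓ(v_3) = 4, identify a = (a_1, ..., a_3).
a = (4, -1, 3)

Write a = (a_1, ..., a_3) in the standard basis. For each basis vector v_i, ℓ(v_i) = <v_i, a> is a linear equation in the a_j's. Collect the n equations into a matrix system V a = ℓ, where row i of V is v_i (expressed in the standard basis). Since V is invertible (lower-triangular with 1s on the diagonal, up to permutation), solve by back-substitution:
  V =
[[1, -1, 1],
 [-1, 1, 0],
 [1, 0, 0]]
  V a = (8, -5, 4)
Solving gives a = (4, -1, 3).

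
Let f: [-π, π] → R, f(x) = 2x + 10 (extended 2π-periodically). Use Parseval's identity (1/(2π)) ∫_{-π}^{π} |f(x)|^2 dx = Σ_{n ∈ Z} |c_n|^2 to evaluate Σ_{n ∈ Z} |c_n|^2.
Σ |c_n|^2 = 4π^2/3 + 100

Expand and integrate term by term over [-π, π]:
  ∫ (2x)^2 dx = 4·(2π^3/3); ∫ 2·2·(10)·x dx = 0 (odd integrand); ∫ 10^2 dx = 100·2π.
So (1/(2π)) ∫_{-π}^{π} (2x + 10)^2 dx = 4π^2/3 + 100 = 4π^2/3 + 100.
Parseval ⇒ Σ |c_n|^2 = 4π^2/3 + 100.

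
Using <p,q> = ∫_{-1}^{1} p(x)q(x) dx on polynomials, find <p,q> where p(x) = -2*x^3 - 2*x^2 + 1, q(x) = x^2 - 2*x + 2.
<p,q> = 14/5

Expand the product: p(x)·q(x) = -2*x^5 + 2*x^4 - 3*x^2 - 2*x + 2.
∫_{-1}^{1} of each monomial x^k gives [2/(k+1) if k even, 0 if k odd]. Integrating term-by-term (or equivalently evaluating the antiderivative F(x) = -x^6/3 + 2*x^5/5 - x^3 - x^2 + 2*x at the endpoints):
  F(1) − F(−1) = 1/15 − (-41/15) = 14/5.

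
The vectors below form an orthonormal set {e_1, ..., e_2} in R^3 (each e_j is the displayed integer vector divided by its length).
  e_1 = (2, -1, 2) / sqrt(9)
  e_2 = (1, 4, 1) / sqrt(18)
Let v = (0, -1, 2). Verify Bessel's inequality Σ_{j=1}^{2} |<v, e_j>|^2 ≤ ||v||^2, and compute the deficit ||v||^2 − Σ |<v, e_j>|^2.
Σ |<v, e_j>|^2 = 3; ||v||^2 = 5; deficit = 2

Write each e_j = u_j / sqrt(<u_j, u_j>) where u_j is the displayed integer vector. Then <v, e_j> = <v, u_j> / sqrt(<u_j, u_j>), so |<v, e_j>|^2 = <v, u_j>^2 / <u_j, u_j>.
Coefficients: <v, e_1> = 5/sqrt(9), <v, e_2> = -2/sqrt(18).
Square and sum: Σ |<v, e_j>|^2 = 3.
Compute ||v||^2 = v·v = 5.
Deficit = 5 − 3 = 2 ≥ 0, confirming Bessel's inequality. (The deficit equals ||v − Σ <v,e_j> e_j||^2, the squared distance from v to span{e_j}.)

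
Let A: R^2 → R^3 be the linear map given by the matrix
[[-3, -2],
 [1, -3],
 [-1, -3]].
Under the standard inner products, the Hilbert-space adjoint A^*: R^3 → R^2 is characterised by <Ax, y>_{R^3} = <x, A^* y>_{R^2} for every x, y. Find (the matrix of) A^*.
A^* = A^T =
[[-3, 1, -1],
 [-2, -3, -3]]

For real matrices with standard dot products, the defining identity <Ax, y> = <x, A^* y> gives (Ax)^T y = x^T (A^*) y, i.e. x^T A^T y = x^T (A^*) y. Since this holds for all x, y, we must have A^* = A^T. Therefore
A^* =
[[-3, 1, -1],
 [-2, -3, -3]].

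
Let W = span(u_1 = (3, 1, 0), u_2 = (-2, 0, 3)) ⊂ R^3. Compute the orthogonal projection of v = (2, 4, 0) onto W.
proj_W(v) = (139/47, 53/47, 30/47)

Set up U = [u_1 | ... | u_2] ∈ R^(3×2). The projector onto W = col(U) is P = U (U^T U)^(-1) U^T.
Compute U^T U =
  [10, -6]
  [-6, 13],
and U^T v = (10, -4).
Solve U^T U · c = U^T v for the coefficients: c = (53/47, 10/47). The projection is proj_W(v) = U c.
Check: (v - proj_W(v)) · u_1 = 0  (should be 0).
Check: (v - proj_W(v)) · u_2 = 0  (should be 0).
Result: proj_W(v) = (139/47, 53/47, 30/47).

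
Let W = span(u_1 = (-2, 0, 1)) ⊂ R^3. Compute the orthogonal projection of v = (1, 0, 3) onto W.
proj_W(v) = (-2/5, 0, 1/5)

Set up U = [u_1 | ... | u_1] ∈ R^(3×1). The projector onto W = col(U) is P = U (U^T U)^(-1) U^T.
Compute U^T U =
  [5],
and U^T v = (1).
Solve U^T U · c = U^T v for the coefficients: c = (1/5). The projection is proj_W(v) = U c.
Check: (v - proj_W(v)) · u_1 = 0  (should be 0).
Result: proj_W(v) = (-2/5, 0, 1/5).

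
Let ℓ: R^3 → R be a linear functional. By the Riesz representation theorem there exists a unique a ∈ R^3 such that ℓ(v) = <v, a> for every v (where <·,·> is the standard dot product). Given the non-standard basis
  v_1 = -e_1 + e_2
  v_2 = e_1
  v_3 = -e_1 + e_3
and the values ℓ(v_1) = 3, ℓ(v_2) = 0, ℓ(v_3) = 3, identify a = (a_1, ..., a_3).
a = (0, 3, 3)

Write a = (a_1, ..., a_3) in the standard basis. For each basis vector v_i, ℓ(v_i) = <v_i, a> is a linear equation in the a_j's. Collect the n equations into a matrix system V a = ℓ, where row i of V is v_i (expressed in the standard basis). Since V is invertible (lower-triangular with 1s on the diagonal, up to permutation), solve by back-substitution:
  V =
[[-1, 1, 0],
 [1, 0, 0],
 [-1, 0, 1]]
  V a = (3, 0, 3)
Solving gives a = (0, 3, 3).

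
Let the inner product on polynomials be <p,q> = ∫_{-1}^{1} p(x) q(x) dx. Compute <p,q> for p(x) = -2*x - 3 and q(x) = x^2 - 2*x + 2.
<p,q> = -34/3

Expand the product: p(x)·q(x) = -2*x^3 + x^2 + 2*x - 6.
∫_{-1}^{1} of each monomial x^k gives [2/(k+1) if k even, 0 if k odd]. Integrating term-by-term (or equivalently evaluating the antiderivative F(x) = -x^4/2 + x^3/3 + x^2 - 6*x at the endpoints):
  F(1) − F(−1) = -31/6 − (37/6) = -34/3.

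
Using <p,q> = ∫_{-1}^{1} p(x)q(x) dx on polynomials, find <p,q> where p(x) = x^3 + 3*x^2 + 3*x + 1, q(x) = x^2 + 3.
<p,q> = 208/15

Expand the product: p(x)·q(x) = x^5 + 3*x^4 + 6*x^3 + 10*x^2 + 9*x + 3.
∫_{-1}^{1} of each monomial x^k gives [2/(k+1) if k even, 0 if k odd]. Integrating term-by-term (or equivalently evaluating the antiderivative F(x) = x^6/6 + 3*x^5/5 + 3*x^4/2 + 10*x^3/3 + 9*x^2/2 + 3*x at the endpoints):
  F(1) − F(−1) = 131/10 − (-23/30) = 208/15.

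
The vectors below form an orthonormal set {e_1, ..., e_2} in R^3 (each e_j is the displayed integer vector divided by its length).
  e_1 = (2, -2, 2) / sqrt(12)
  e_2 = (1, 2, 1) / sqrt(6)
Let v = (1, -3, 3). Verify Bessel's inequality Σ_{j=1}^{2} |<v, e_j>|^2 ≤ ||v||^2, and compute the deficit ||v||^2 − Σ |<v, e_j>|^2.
Σ |<v, e_j>|^2 = 17; ||v||^2 = 19; deficit = 2

Write each e_j = u_j / sqrt(<u_j, u_j>) where u_j is the displayed integer vector. Then <v, e_j> = <v, u_j> / sqrt(<u_j, u_j>), so |<v, e_j>|^2 = <v, u_j>^2 / <u_j, u_j>.
Coefficients: <v, e_1> = 14/sqrt(12), <v, e_2> = -2/sqrt(6).
Square and sum: Σ |<v, e_j>|^2 = 17.
Compute ||v||^2 = v·v = 19.
Deficit = 19 − 17 = 2 ≥ 0, confirming Bessel's inequality. (The deficit equals ||v − Σ <v,e_j> e_j||^2, the squared distance from v to span{e_j}.)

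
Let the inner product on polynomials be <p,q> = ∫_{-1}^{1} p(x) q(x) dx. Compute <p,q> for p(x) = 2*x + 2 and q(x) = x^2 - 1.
<p,q> = -8/3

Expand the product: p(x)·q(x) = 2*x^3 + 2*x^2 - 2*x - 2.
∫_{-1}^{1} of each monomial x^k gives [2/(k+1) if k even, 0 if k odd]. Integrating term-by-term (or equivalently evaluating the antiderivative F(x) = x^4/2 + 2*x^3/3 - x^2 - 2*x at the endpoints):
  F(1) − F(−1) = -11/6 − (5/6) = -8/3.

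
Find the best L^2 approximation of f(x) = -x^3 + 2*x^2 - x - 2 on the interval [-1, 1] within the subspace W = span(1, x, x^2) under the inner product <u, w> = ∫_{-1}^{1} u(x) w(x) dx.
g(x) = 2*x^2 - 8*x/5 - 2

The best approximation g ∈ W is the orthogonal projection of f onto W. Writing g = a_0 + a_1 x + a_2 x^2, the coefficients solve the normal equations G · a = b where
  G_{ij} = <φ_i, φ_j> and b_i = <f, φ_i>, with φ_0 = 1, φ_1 = x, φ_2 = x^2.
G =
  [2, 0, 2/3]
  [0, 2/3, 0]
  [2/3, 0, 2/5],
b = (-8/3, -16/15, -8/15).
Solving gives a_0 = -2, a_1 = -8/5, a_2 = 2, so
  g(x) = 2*x^2 - 8*x/5 - 2.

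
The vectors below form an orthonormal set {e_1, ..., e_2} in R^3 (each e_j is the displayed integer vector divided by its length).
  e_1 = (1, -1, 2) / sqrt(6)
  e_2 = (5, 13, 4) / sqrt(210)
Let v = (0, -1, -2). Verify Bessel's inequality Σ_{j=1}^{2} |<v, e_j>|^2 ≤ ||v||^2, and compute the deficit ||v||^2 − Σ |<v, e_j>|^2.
Σ |<v, e_j>|^2 = 18/5; ||v||^2 = 5; deficit = 7/5

Write each e_j = u_j / sqrt(<u_j, u_j>) where u_j is the displayed integer vector. Then <v, e_j> = <v, u_j> / sqrt(<u_j, u_j>), so |<v, e_j>|^2 = <v, u_j>^2 / <u_j, u_j>.
Coefficients: <v, e_1> = -3/sqrt(6), <v, e_2> = -21/sqrt(210).
Square and sum: Σ |<v, e_j>|^2 = 18/5.
Compute ||v||^2 = v·v = 5.
Deficit = 5 − 18/5 = 7/5 ≥ 0, confirming Bessel's inequality. (The deficit equals ||v − Σ <v,e_j> e_j||^2, the squared distance from v to span{e_j}.)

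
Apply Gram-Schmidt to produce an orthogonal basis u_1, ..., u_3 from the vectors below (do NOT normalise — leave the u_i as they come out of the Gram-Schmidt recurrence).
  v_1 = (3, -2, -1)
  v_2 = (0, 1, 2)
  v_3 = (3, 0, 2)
Orthogonal basis:
  u_1 = (3, -2, -1)
  u_2 = (6/7, 3/7, 12/7)
  u_3 = (1/6, 1/3, -1/6)

Apply the Gram-Schmidt recurrence
  u_1 = v_1
  u_i = v_i − Σ_{j<i} ((v_i · u_j) / (u_j · u_j)) · u_j.

Step by step this gives:
  u_1 = (3, -2, -1)
  u_2 = (6/7, 3/7, 12/7)
  u_3 = (1/6, 1/3, -1/6)

Orthogonality check:
  u_2 · u_1 = 0 (should be 0)
  u_3 · u_1 = 0 (should be 0)
  u_3 · u_2 = 0 (should be 0)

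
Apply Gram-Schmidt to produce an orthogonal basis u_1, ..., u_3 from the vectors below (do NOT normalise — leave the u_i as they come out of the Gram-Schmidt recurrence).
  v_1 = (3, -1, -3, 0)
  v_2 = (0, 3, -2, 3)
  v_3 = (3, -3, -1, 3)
Orthogonal basis:
  u_1 = (3, -1, -3, 0)
  u_2 = (-9/19, 60/19, -29/19, 3)
  u_3 = (255/409, -882/409, 549/409, 1248/409)

Apply the Gram-Schmidt recurrence
  u_1 = v_1
  u_i = v_i − Σ_{j<i} ((v_i · u_j) / (u_j · u_j)) · u_j.

Step by step this gives:
  u_1 = (3, -1, -3, 0)
  u_2 = (-9/19, 60/19, -29/19, 3)
  u_3 = (255/409, -882/409, 549/409, 1248/409)

Orthogonality check:
  u_2 · u_1 = 0 (should be 0)
  u_3 · u_1 = 0 (should be 0)
  u_3 · u_2 = 0 (should be 0)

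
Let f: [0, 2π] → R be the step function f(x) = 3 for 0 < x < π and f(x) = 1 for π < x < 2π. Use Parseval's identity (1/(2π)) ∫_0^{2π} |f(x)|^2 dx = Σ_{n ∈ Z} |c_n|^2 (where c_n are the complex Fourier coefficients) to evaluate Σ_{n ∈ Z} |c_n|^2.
Σ |c_n|^2 = 5

Parseval equates the L^2 energy of f (normalised by 1/(2π)) with the ℓ^2 sum of its Fourier coefficients: (1/(2π)) ∫_0^{2π} |f|^2 = Σ |c_n|^2.
Compute the left side: (1/(2π)) [∫_0^π 3^2 dx + ∫_π^{2π} 1^2 dx] = (1/(2π)) · (9π + 1π) = (9 + 1)/2 = 5.
So Σ_{n ∈ Z} |c_n|^2 = 5.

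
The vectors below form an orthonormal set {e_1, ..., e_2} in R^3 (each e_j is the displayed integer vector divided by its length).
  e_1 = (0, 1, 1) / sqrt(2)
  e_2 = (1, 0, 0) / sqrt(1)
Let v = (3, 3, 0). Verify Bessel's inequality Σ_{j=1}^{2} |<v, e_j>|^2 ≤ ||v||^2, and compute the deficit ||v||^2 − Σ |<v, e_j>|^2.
Σ |<v, e_j>|^2 = 27/2; ||v||^2 = 18; deficit = 9/2

Write each e_j = u_j / sqrt(<u_j, u_j>) where u_j is the displayed integer vector. Then <v, e_j> = <v, u_j> / sqrt(<u_j, u_j>), so |<v, e_j>|^2 = <v, u_j>^2 / <u_j, u_j>.
Coefficients: <v, e_1> = 3/sqrt(2), <v, e_2> = 3/sqrt(1).
Square and sum: Σ |<v, e_j>|^2 = 27/2.
Compute ||v||^2 = v·v = 18.
Deficit = 18 − 27/2 = 9/2 ≥ 0, confirming Bessel's inequality. (The deficit equals ||v − Σ <v,e_j> e_j||^2, the squared distance from v to span{e_j}.)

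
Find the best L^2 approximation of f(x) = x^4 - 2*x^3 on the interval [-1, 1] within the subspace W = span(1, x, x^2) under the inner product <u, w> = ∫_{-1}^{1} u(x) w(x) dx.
g(x) = 6*x^2/7 - 6*x/5 - 3/35

The best approximation g ∈ W is the orthogonal projection of f onto W. Writing g = a_0 + a_1 x + a_2 x^2, the coefficients solve the normal equations G · a = b where
  G_{ij} = <φ_i, φ_j> and b_i = <f, φ_i>, with φ_0 = 1, φ_1 = x, φ_2 = x^2.
G =
  [2, 0, 2/3]
  [0, 2/3, 0]
  [2/3, 0, 2/5],
b = (2/5, -4/5, 2/7).
Solving gives a_0 = -3/35, a_1 = -6/5, a_2 = 6/7, so
  g(x) = 6*x^2/7 - 6*x/5 - 3/35.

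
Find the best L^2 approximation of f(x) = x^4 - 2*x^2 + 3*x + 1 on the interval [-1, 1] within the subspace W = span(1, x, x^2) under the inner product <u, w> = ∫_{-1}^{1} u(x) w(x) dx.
g(x) = -8*x^2/7 + 3*x + 32/35

The best approximation g ∈ W is the orthogonal projection of f onto W. Writing g = a_0 + a_1 x + a_2 x^2, the coefficients solve the normal equations G · a = b where
  G_{ij} = <φ_i, φ_j> and b_i = <f, φ_i>, with φ_0 = 1, φ_1 = x, φ_2 = x^2.
G =
  [2, 0, 2/3]
  [0, 2/3, 0]
  [2/3, 0, 2/5],
b = (16/15, 2, 16/105).
Solving gives a_0 = 32/35, a_1 = 3, a_2 = -8/7, so
  g(x) = -8*x^2/7 + 3*x + 32/35.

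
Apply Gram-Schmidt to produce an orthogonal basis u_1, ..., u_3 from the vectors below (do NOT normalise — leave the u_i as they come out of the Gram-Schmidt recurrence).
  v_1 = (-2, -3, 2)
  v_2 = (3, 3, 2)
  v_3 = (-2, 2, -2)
Orthogonal basis:
  u_1 = (-2, -3, 2)
  u_2 = (29/17, 18/17, 56/17)
  u_3 = (-456/253, 380/253, 114/253)

Apply the Gram-Schmidt recurrence
  u_1 = v_1
  u_i = v_i − Σ_{j<i} ((v_i · u_j) / (u_j · u_j)) · u_j.

Step by step this gives:
  u_1 = (-2, -3, 2)
  u_2 = (29/17, 18/17, 56/17)
  u_3 = (-456/253, 380/253, 114/253)

Orthogonality check:
  u_2 · u_1 = 0 (should be 0)
  u_3 · u_1 = 0 (should be 0)
  u_3 · u_2 = 0 (should be 0)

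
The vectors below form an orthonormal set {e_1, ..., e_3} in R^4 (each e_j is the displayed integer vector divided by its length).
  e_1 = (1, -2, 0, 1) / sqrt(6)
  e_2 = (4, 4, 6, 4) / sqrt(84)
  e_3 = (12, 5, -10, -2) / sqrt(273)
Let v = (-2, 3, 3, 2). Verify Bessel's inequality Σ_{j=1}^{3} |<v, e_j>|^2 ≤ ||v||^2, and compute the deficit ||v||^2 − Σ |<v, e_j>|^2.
Σ |<v, e_j>|^2 = 916/39; ||v||^2 = 26; deficit = 98/39

Write each e_j = u_j / sqrt(<u_j, u_j>) where u_j is the displayed integer vector. Then <v, e_j> = <v, u_j> / sqrt(<u_j, u_j>), so |<v, e_j>|^2 = <v, u_j>^2 / <u_j, u_j>.
Coefficients: <v, e_1> = -6/sqrt(6), <v, e_2> = 30/sqrt(84), <v, e_3> = -43/sqrt(273).
Square and sum: Σ |<v, e_j>|^2 = 916/39.
Compute ||v||^2 = v·v = 26.
Deficit = 26 − 916/39 = 98/39 ≥ 0, confirming Bessel's inequality. (The deficit equals ||v − Σ <v,e_j> e_j||^2, the squared distance from v to span{e_j}.)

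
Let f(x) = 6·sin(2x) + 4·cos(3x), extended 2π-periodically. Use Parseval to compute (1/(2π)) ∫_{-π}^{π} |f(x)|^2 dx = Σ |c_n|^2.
Σ |c_n|^2 = 26

Expand |f|^2 and use orthogonality of {sin(nx), cos(mx)} on [-π, π]:
  ∫_{-π}^{π} sin(nx)^2 dx = π, ∫ cos(mx)^2 dx = π, and cross terms integrate to 0.
So ∫_{-π}^{π} f(x)^2 dx = 6^2 · π + 4^2 · π = (36 + 16)π.
Divide by 2π: (36 + 16)/2 = 26.
By Parseval, this equals Σ |c_n|^2.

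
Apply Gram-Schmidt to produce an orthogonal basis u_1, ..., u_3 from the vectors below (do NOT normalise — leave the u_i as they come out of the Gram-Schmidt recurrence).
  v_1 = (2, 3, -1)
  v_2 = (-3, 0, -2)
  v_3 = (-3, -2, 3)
Orthogonal basis:
  u_1 = (2, 3, -1)
  u_2 = (-17/7, 6/7, -16/7)
  u_3 = (-93/83, 217/166, 279/166)

Apply the Gram-Schmidt recurrence
  u_1 = v_1
  u_i = v_i − Σ_{j<i} ((v_i · u_j) / (u_j · u_j)) · u_j.

Step by step this gives:
  u_1 = (2, 3, -1)
  u_2 = (-17/7, 6/7, -16/7)
  u_3 = (-93/83, 217/166, 279/166)

Orthogonality check:
  u_2 · u_1 = 0 (should be 0)
  u_3 · u_1 = 0 (should be 0)
  u_3 · u_2 = 0 (should be 0)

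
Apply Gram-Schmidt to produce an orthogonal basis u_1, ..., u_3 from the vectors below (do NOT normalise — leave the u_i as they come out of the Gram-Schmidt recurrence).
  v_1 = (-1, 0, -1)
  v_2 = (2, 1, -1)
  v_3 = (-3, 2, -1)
Orthogonal basis:
  u_1 = (-1, 0, -1)
  u_2 = (3/2, 1, -3/2)
  u_3 = (-8/11, 24/11, 8/11)

Apply the Gram-Schmidt recurrence
  u_1 = v_1
  u_i = v_i − Σ_{j<i} ((v_i · u_j) / (u_j · u_j)) · u_j.

Step by step this gives:
  u_1 = (-1, 0, -1)
  u_2 = (3/2, 1, -3/2)
  u_3 = (-8/11, 24/11, 8/11)

Orthogonality check:
  u_2 · u_1 = 0 (should be 0)
  u_3 · u_1 = 0 (should be 0)
  u_3 · u_2 = 0 (should be 0)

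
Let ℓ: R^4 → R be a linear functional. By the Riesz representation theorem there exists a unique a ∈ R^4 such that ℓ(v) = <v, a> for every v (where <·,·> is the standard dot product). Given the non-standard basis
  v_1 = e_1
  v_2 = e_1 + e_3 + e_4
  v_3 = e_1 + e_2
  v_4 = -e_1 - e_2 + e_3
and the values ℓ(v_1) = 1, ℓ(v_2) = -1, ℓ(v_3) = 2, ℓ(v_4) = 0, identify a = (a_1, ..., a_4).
a = (1, 1, 2, -4)

Write a = (a_1, ..., a_4) in the standard basis. For each basis vector v_i, ℓ(v_i) = <v_i, a> is a linear equation in the a_j's. Collect the n equations into a matrix system V a = ℓ, where row i of V is v_i (expressed in the standard basis). Since V is invertible (lower-triangular with 1s on the diagonal, up to permutation), solve by back-substitution:
  V =
[[1, 0, 0, 0],
 [1, 0, 1, 1],
 [1, 1, 0, 0],
 [-1, -1, 1, 0]]
  V a = (1, -1, 2, 0)
Solving gives a = (1, 1, 2, -4).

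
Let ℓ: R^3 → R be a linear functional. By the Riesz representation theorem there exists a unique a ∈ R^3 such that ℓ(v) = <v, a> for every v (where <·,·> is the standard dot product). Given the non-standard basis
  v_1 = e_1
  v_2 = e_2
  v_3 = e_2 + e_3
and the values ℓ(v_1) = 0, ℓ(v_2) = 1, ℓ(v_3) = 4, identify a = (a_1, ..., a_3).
a = (0, 1, 3)

Write a = (a_1, ..., a_3) in the standard basis. For each basis vector v_i, ℓ(v_i) = <v_i, a> is a linear equation in the a_j's. Collect the n equations into a matrix system V a = ℓ, where row i of V is v_i (expressed in the standard basis). Since V is invertible (lower-triangular with 1s on the diagonal, up to permutation), solve by back-substitution:
  V =
[[1, 0, 0],
 [0, 1, 0],
 [0, 1, 1]]
  V a = (0, 1, 4)
Solving gives a = (0, 1, 3).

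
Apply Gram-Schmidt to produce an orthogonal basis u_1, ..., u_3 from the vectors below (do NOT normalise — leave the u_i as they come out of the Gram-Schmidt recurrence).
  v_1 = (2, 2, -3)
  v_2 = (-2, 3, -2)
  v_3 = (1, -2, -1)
Orthogonal basis:
  u_1 = (2, 2, -3)
  u_2 = (-50/17, 35/17, -10/17)
  u_3 = (-5/9, -10/9, -10/9)

Apply the Gram-Schmidt recurrence
  u_1 = v_1
  u_i = v_i − Σ_{j<i} ((v_i · u_j) / (u_j · u_j)) · u_j.

Step by step this gives:
  u_1 = (2, 2, -3)
  u_2 = (-50/17, 35/17, -10/17)
  u_3 = (-5/9, -10/9, -10/9)

Orthogonality check:
  u_2 · u_1 = 0 (should be 0)
  u_3 · u_1 = 0 (should be 0)
  u_3 · u_2 = 0 (should be 0)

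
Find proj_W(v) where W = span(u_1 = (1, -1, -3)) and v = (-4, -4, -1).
proj_W(v) = (3/11, -3/11, -9/11)

Set up U = [u_1 | ... | u_1] ∈ R^(3×1). The projector onto W = col(U) is P = U (U^T U)^(-1) U^T.
Compute U^T U =
  [11],
and U^T v = (3).
Solve U^T U · c = U^T v for the coefficients: c = (3/11). The projection is proj_W(v) = U c.
Check: (v - proj_W(v)) · u_1 = 0  (should be 0).
Result: proj_W(v) = (3/11, -3/11, -9/11).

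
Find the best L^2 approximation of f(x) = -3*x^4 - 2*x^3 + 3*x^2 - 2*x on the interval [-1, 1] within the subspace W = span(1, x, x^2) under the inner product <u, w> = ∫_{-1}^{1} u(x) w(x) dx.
g(x) = 3*x^2/7 - 16*x/5 + 9/35

The best approximation g ∈ W is the orthogonal projection of f onto W. Writing g = a_0 + a_1 x + a_2 x^2, the coefficients solve the normal equations G · a = b where
  G_{ij} = <φ_i, φ_j> and b_i = <f, φ_i>, with φ_0 = 1, φ_1 = x, φ_2 = x^2.
G =
  [2, 0, 2/3]
  [0, 2/3, 0]
  [2/3, 0, 2/5],
b = (4/5, -32/15, 12/35).
Solving gives a_0 = 9/35, a_1 = -16/5, a_2 = 3/7, so
  g(x) = 3*x^2/7 - 16*x/5 + 9/35.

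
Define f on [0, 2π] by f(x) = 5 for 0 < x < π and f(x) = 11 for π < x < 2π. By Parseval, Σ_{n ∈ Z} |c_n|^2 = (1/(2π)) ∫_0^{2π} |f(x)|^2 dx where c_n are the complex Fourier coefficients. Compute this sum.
Σ |c_n|^2 = 73

Parseval equates the L^2 energy of f (normalised by 1/(2π)) with the ℓ^2 sum of its Fourier coefficients: (1/(2π)) ∫_0^{2π} |f|^2 = Σ |c_n|^2.
Compute the left side: (1/(2π)) [∫_0^π 5^2 dx + ∫_π^{2π} 11^2 dx] = (1/(2π)) · (25π + 121π) = (25 + 121)/2 = 73.
So Σ_{n ∈ Z} |c_n|^2 = 73.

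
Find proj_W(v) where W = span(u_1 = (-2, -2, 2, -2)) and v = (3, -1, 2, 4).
proj_W(v) = (1, 1, -1, 1)

Set up U = [u_1 | ... | u_1] ∈ R^(4×1). The projector onto W = col(U) is P = U (U^T U)^(-1) U^T.
Compute U^T U =
  [16],
and U^T v = (-8).
Solve U^T U · c = U^T v for the coefficients: c = (-1/2). The projection is proj_W(v) = U c.
Check: (v - proj_W(v)) · u_1 = 0  (should be 0).
Result: proj_W(v) = (1, 1, -1, 1).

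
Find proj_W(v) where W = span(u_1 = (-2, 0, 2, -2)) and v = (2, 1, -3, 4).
proj_W(v) = (3, 0, -3, 3)

Set up U = [u_1 | ... | u_1] ∈ R^(4×1). The projector onto W = col(U) is P = U (U^T U)^(-1) U^T.
Compute U^T U =
  [12],
and U^T v = (-18).
Solve U^T U · c = U^T v for the coefficients: c = (-3/2). The projection is proj_W(v) = U c.
Check: (v - proj_W(v)) · u_1 = 0  (should be 0).
Result: proj_W(v) = (3, 0, -3, 3).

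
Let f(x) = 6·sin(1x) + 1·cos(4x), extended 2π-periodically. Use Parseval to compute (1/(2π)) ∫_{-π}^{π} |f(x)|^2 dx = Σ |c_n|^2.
Σ |c_n|^2 = 37/2

Expand |f|^2 and use orthogonality of {sin(nx), cos(mx)} on [-π, π]:
  ∫_{-π}^{π} sin(nx)^2 dx = π, ∫ cos(mx)^2 dx = π, and cross terms integrate to 0.
So ∫_{-π}^{π} f(x)^2 dx = 6^2 · π + 1^2 · π = (36 + 1)π.
Divide by 2π: (36 + 1)/2 = 37/2.
By Parseval, this equals Σ |c_n|^2.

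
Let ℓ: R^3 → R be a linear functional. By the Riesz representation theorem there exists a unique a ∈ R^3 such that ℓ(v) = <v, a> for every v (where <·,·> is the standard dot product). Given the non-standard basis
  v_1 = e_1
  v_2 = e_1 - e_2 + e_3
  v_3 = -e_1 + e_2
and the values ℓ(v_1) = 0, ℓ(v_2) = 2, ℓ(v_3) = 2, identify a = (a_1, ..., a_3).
a = (0, 2, 4)

Write a = (a_1, ..., a_3) in the standard basis. For each basis vector v_i, ℓ(v_i) = <v_i, a> is a linear equation in the a_j's. Collect the n equations into a matrix system V a = ℓ, where row i of V is v_i (expressed in the standard basis). Since V is invertible (lower-triangular with 1s on the diagonal, up to permutation), solve by back-substitution:
  V =
[[1, 0, 0],
 [1, -1, 1],
 [-1, 1, 0]]
  V a = (0, 2, 2)
Solving gives a = (0, 2, 4).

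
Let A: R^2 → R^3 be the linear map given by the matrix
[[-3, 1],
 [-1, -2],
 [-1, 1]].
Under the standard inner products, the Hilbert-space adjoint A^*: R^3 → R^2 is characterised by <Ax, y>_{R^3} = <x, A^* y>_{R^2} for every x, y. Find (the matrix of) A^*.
A^* = A^T =
[[-3, -1, -1],
 [1, -2, 1]]

For real matrices with standard dot products, the defining identity <Ax, y> = <x, A^* y> gives (Ax)^T y = x^T (A^*) y, i.e. x^T A^T y = x^T (A^*) y. Since this holds for all x, y, we must have A^* = A^T. Therefore
A^* =
[[-3, -1, -1],
 [1, -2, 1]].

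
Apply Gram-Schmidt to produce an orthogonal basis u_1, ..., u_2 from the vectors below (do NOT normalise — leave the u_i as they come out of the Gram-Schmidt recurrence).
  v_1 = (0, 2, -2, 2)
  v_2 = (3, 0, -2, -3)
Orthogonal basis:
  u_1 = (0, 2, -2, 2)
  u_2 = (3, 1/3, -7/3, -8/3)

Apply the Gram-Schmidt recurrence
  u_1 = v_1
  u_i = v_i − Σ_{j<i} ((v_i · u_j) / (u_j · u_j)) · u_j.

Step by step this gives:
  u_1 = (0, 2, -2, 2)
  u_2 = (3, 1/3, -7/3, -8/3)

Orthogonality check:
  u_2 · u_1 = 0 (should be 0)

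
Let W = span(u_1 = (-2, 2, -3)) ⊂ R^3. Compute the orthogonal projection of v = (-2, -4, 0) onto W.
proj_W(v) = (8/17, -8/17, 12/17)

Set up U = [u_1 | ... | u_1] ∈ R^(3×1). The projector onto W = col(U) is P = U (U^T U)^(-1) U^T.
Compute U^T U =
  [17],
and U^T v = (-4).
Solve U^T U · c = U^T v for the coefficients: c = (-4/17). The projection is proj_W(v) = U c.
Check: (v - proj_W(v)) · u_1 = 0  (should be 0).
Result: proj_W(v) = (8/17, -8/17, 12/17).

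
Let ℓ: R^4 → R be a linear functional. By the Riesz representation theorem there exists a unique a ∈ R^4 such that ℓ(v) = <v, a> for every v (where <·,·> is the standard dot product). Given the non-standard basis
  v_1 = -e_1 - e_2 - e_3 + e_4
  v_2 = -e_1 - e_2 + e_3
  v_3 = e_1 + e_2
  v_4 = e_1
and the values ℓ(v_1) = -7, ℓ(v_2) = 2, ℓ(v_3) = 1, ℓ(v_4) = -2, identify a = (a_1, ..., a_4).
a = (-2, 3, 3, -3)

Write a = (a_1, ..., a_4) in the standard basis. For each basis vector v_i, ℓ(v_i) = <v_i, a> is a linear equation in the a_j's. Collect the n equations into a matrix system V a = ℓ, where row i of V is v_i (expressed in the standard basis). Since V is invertible (lower-triangular with 1s on the diagonal, up to permutation), solve by back-substitution:
  V =
[[-1, -1, -1, 1],
 [-1, -1, 1, 0],
 [1, 1, 0, 0],
 [1, 0, 0, 0]]
  V a = (-7, 2, 1, -2)
Solving gives a = (-2, 3, 3, -3).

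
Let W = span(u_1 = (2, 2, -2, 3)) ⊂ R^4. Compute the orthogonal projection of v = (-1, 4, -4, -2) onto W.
proj_W(v) = (16/21, 16/21, -16/21, 8/7)

Set up U = [u_1 | ... | u_1] ∈ R^(4×1). The projector onto W = col(U) is P = U (U^T U)^(-1) U^T.
Compute U^T U =
  [21],
and U^T v = (8).
Solve U^T U · c = U^T v for the coefficients: c = (8/21). The projection is proj_W(v) = U c.
Check: (v - proj_W(v)) · u_1 = 0  (should be 0).
Result: proj_W(v) = (16/21, 16/21, -16/21, 8/7).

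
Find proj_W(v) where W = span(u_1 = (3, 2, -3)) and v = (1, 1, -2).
proj_W(v) = (3/2, 1, -3/2)

Set up U = [u_1 | ... | u_1] ∈ R^(3×1). The projector onto W = col(U) is P = U (U^T U)^(-1) U^T.
Compute U^T U =
  [22],
and U^T v = (11).
Solve U^T U · c = U^T v for the coefficients: c = (1/2). The projection is proj_W(v) = U c.
Check: (v - proj_W(v)) · u_1 = 0  (should be 0).
Result: proj_W(v) = (3/2, 1, -3/2).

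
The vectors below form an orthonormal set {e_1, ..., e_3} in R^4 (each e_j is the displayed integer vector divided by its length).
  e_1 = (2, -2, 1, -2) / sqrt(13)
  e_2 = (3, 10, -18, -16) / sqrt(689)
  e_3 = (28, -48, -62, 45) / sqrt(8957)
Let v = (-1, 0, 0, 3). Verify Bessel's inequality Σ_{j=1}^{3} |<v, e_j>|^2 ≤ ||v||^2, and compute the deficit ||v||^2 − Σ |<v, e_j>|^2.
Σ |<v, e_j>|^2 = 1686/169; ||v||^2 = 10; deficit = 4/169

Write each e_j = u_j / sqrt(<u_j, u_j>) where u_j is the displayed integer vector. Then <v, e_j> = <v, u_j> / sqrt(<u_j, u_j>), so |<v, e_j>|^2 = <v, u_j>^2 / <u_j, u_j>.
Coefficients: <v, e_1> = -8/sqrt(13), <v, e_2> = -51/sqrt(689), <v, e_3> = 107/sqrt(8957).
Square and sum: Σ |<v, e_j>|^2 = 1686/169.
Compute ||v||^2 = v·v = 10.
Deficit = 10 − 1686/169 = 4/169 ≥ 0, confirming Bessel's inequality. (The deficit equals ||v − Σ <v,e_j> e_j||^2, the squared distance from v to span{e_j}.)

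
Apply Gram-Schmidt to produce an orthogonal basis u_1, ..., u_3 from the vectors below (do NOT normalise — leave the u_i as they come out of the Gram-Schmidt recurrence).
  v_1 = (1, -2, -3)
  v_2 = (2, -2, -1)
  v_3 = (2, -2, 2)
Orthogonal basis:
  u_1 = (1, -2, -3)
  u_2 = (19/14, -5/7, 13/14)
  u_3 = (-8/15, -2/3, 4/15)

Apply the Gram-Schmidt recurrence
  u_1 = v_1
  u_i = v_i − Σ_{j<i} ((v_i · u_j) / (u_j · u_j)) · u_j.

Step by step this gives:
  u_1 = (1, -2, -3)
  u_2 = (19/14, -5/7, 13/14)
  u_3 = (-8/15, -2/3, 4/15)

Orthogonality check:
  u_2 · u_1 = 0 (should be 0)
  u_3 · u_1 = 0 (should be 0)
  u_3 · u_2 = 0 (should be 0)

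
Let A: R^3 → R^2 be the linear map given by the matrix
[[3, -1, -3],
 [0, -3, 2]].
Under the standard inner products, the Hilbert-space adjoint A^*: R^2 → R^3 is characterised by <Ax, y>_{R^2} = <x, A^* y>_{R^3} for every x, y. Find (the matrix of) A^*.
A^* = A^T =
[[3, 0],
 [-1, -3],
 [-3, 2]]

For real matrices with standard dot products, the defining identity <Ax, y> = <x, A^* y> gives (Ax)^T y = x^T (A^*) y, i.e. x^T A^T y = x^T (A^*) y. Since this holds for all x, y, we must have A^* = A^T. Therefore
A^* =
[[3, 0],
 [-1, -3],
 [-3, 2]].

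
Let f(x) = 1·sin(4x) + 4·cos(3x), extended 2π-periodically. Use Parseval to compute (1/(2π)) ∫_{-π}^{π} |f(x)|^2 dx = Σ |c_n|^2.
Σ |c_n|^2 = 17/2

Expand |f|^2 and use orthogonality of {sin(nx), cos(mx)} on [-π, π]:
  ∫_{-π}^{π} sin(nx)^2 dx = π, ∫ cos(mx)^2 dx = π, and cross terms integrate to 0.
So ∫_{-π}^{π} f(x)^2 dx = 1^2 · π + 4^2 · π = (1 + 16)π.
Divide by 2π: (1 + 16)/2 = 17/2.
By Parseval, this equals Σ |c_n|^2.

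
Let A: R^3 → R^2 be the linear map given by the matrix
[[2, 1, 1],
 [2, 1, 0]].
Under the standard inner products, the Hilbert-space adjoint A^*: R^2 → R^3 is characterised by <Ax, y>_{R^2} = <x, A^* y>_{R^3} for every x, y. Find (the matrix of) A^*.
A^* = A^T =
[[2, 2],
 [1, 1],
 [1, 0]]

For real matrices with standard dot products, the defining identity <Ax, y> = <x, A^* y> gives (Ax)^T y = x^T (A^*) y, i.e. x^T A^T y = x^T (A^*) y. Since this holds for all x, y, we must have A^* = A^T. Therefore
A^* =
[[2, 2],
 [1, 1],
 [1, 0]].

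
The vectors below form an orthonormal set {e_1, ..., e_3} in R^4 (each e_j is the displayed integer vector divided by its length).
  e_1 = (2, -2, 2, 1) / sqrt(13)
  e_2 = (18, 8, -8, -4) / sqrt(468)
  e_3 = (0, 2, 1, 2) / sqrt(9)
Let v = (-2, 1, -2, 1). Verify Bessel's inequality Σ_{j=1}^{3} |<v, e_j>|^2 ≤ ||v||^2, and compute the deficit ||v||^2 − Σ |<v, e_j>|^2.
Σ |<v, e_j>|^2 = 65/9; ||v||^2 = 10; deficit = 25/9

Write each e_j = u_j / sqrt(<u_j, u_j>) where u_j is the displayed integer vector. Then <v, e_j> = <v, u_j> / sqrt(<u_j, u_j>), so |<v, e_j>|^2 = <v, u_j>^2 / <u_j, u_j>.
Coefficients: <v, e_1> = -9/sqrt(13), <v, e_2> = -16/sqrt(468), <v, e_3> = 2/sqrt(9).
Square and sum: Σ |<v, e_j>|^2 = 65/9.
Compute ||v||^2 = v·v = 10.
Deficit = 10 − 65/9 = 25/9 ≥ 0, confirming Bessel's inequality. (The deficit equals ||v − Σ <v,e_j> e_j||^2, the squared distance from v to span{e_j}.)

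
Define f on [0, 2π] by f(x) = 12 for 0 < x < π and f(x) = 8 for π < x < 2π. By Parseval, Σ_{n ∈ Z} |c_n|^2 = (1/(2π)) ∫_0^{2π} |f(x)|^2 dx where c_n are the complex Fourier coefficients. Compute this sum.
Σ |c_n|^2 = 104

Parseval equates the L^2 energy of f (normalised by 1/(2π)) with the ℓ^2 sum of its Fourier coefficients: (1/(2π)) ∫_0^{2π} |f|^2 = Σ |c_n|^2.
Compute the left side: (1/(2π)) [∫_0^π 12^2 dx + ∫_π^{2π} 8^2 dx] = (1/(2π)) · (144π + 64π) = (144 + 64)/2 = 104.
So Σ_{n ∈ Z} |c_n|^2 = 104.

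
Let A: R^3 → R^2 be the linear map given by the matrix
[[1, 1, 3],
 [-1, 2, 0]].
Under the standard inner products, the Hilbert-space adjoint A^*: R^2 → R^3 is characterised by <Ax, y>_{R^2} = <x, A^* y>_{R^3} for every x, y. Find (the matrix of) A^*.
A^* = A^T =
[[1, -1],
 [1, 2],
 [3, 0]]

For real matrices with standard dot products, the defining identity <Ax, y> = <x, A^* y> gives (Ax)^T y = x^T (A^*) y, i.e. x^T A^T y = x^T (A^*) y. Since this holds for all x, y, we must have A^* = A^T. Therefore
A^* =
[[1, -1],
 [1, 2],
 [3, 0]].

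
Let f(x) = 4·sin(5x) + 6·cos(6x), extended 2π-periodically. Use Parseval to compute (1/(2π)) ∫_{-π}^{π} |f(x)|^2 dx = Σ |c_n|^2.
Σ |c_n|^2 = 26

Expand |f|^2 and use orthogonality of {sin(nx), cos(mx)} on [-π, π]:
  ∫_{-π}^{π} sin(nx)^2 dx = π, ∫ cos(mx)^2 dx = π, and cross terms integrate to 0.
So ∫_{-π}^{π} f(x)^2 dx = 4^2 · π + 6^2 · π = (16 + 36)π.
Divide by 2π: (16 + 36)/2 = 26.
By Parseval, this equals Σ |c_n|^2.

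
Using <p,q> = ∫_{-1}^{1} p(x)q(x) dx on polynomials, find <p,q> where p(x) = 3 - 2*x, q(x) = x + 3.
<p,q> = 50/3

Expand the product: p(x)·q(x) = -2*x^2 - 3*x + 9.
∫_{-1}^{1} of each monomial x^k gives [2/(k+1) if k even, 0 if k odd]. Integrating term-by-term (or equivalently evaluating the antiderivative F(x) = -2*x^3/3 - 3*x^2/2 + 9*x at the endpoints):
  F(1) − F(−1) = 41/6 − (-59/6) = 50/3.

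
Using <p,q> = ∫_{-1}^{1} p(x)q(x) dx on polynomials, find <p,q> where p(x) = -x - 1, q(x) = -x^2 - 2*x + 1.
<p,q> = 0

Expand the product: p(x)·q(x) = x^3 + 3*x^2 + x - 1.
∫_{-1}^{1} of each monomial x^k gives [2/(k+1) if k even, 0 if k odd]. Integrating term-by-term (or equivalently evaluating the antiderivative F(x) = x^4/4 + x^3 + x^2/2 - x at the endpoints):
  F(1) − F(−1) = 3/4 − (3/4) = 0.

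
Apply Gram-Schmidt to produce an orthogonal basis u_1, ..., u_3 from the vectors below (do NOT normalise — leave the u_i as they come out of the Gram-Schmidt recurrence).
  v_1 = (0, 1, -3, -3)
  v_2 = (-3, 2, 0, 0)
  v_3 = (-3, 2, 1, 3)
Orthogonal basis:
  u_1 = (0, 1, -3, -3)
  u_2 = (-3, 36/19, 6/19, 6/19)
  u_3 = (8/27, 4/9, -25/27, 29/27)

Apply the Gram-Schmidt recurrence
  u_1 = v_1
  u_i = v_i − Σ_{j<i} ((v_i · u_j) / (u_j · u_j)) · u_j.

Step by step this gives:
  u_1 = (0, 1, -3, -3)
  u_2 = (-3, 36/19, 6/19, 6/19)
  u_3 = (8/27, 4/9, -25/27, 29/27)

Orthogonality check:
  u_2 · u_1 = 0 (should be 0)
  u_3 · u_1 = 0 (should be 0)
  u_3 · u_2 = 0 (should be 0)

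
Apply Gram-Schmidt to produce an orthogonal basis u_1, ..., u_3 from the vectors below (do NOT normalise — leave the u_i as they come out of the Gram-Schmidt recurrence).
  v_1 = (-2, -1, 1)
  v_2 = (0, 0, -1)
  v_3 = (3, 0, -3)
Orthogonal basis:
  u_1 = (-2, -1, 1)
  u_2 = (-1/3, -1/6, -5/6)
  u_3 = (3/5, -6/5, 0)

Apply the Gram-Schmidt recurrence
  u_1 = v_1
  u_i = v_i − Σ_{j<i} ((v_i · u_j) / (u_j · u_j)) · u_j.

Step by step this gives:
  u_1 = (-2, -1, 1)
  u_2 = (-1/3, -1/6, -5/6)
  u_3 = (3/5, -6/5, 0)

Orthogonality check:
  u_2 · u_1 = 0 (should be 0)
  u_3 · u_1 = 0 (should be 0)
  u_3 · u_2 = 0 (should be 0)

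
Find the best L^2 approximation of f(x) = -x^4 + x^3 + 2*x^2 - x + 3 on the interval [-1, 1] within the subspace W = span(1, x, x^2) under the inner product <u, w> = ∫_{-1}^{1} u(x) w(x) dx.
g(x) = 8*x^2/7 - 2*x/5 + 108/35

The best approximation g ∈ W is the orthogonal projection of f onto W. Writing g = a_0 + a_1 x + a_2 x^2, the coefficients solve the normal equations G · a = b where
  G_{ij} = <φ_i, φ_j> and b_i = <f, φ_i>, with φ_0 = 1, φ_1 = x, φ_2 = x^2.
G =
  [2, 0, 2/3]
  [0, 2/3, 0]
  [2/3, 0, 2/5],
b = (104/15, -4/15, 88/35).
Solving gives a_0 = 108/35, a_1 = -2/5, a_2 = 8/7, so
  g(x) = 8*x^2/7 - 2*x/5 + 108/35.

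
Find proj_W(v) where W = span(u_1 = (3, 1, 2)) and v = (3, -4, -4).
proj_W(v) = (-9/14, -3/14, -3/7)

Set up U = [u_1 | ... | u_1] ∈ R^(3×1). The projector onto W = col(U) is P = U (U^T U)^(-1) U^T.
Compute U^T U =
  [14],
and U^T v = (-3).
Solve U^T U · c = U^T v for the coefficients: c = (-3/14). The projection is proj_W(v) = U c.
Check: (v - proj_W(v)) · u_1 = 0  (should be 0).
Result: proj_W(v) = (-9/14, -3/14, -3/7).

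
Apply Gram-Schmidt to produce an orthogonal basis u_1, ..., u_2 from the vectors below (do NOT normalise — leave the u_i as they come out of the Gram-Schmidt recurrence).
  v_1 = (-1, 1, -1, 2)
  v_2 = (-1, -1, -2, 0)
Orthogonal basis:
  u_1 = (-1, 1, -1, 2)
  u_2 = (-5/7, -9/7, -12/7, -4/7)

Apply the Gram-Schmidt recurrence
  u_1 = v_1
  u_i = v_i − Σ_{j<i} ((v_i · u_j) / (u_j · u_j)) · u_j.

Step by step this gives:
  u_1 = (-1, 1, -1, 2)
  u_2 = (-5/7, -9/7, -12/7, -4/7)

Orthogonality check:
  u_2 · u_1 = 0 (should be 0)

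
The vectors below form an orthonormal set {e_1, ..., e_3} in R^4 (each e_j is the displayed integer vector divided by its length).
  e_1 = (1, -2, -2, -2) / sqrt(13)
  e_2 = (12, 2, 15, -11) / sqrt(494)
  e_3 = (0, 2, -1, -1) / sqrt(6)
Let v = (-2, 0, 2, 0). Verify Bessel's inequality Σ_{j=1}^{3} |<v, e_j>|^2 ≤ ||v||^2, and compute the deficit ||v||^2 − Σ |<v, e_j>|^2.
Σ |<v, e_j>|^2 = 200/57; ||v||^2 = 8; deficit = 256/57

Write each e_j = u_j / sqrt(<u_j, u_j>) where u_j is the displayed integer vector. Then <v, e_j> = <v, u_j> / sqrt(<u_j, u_j>), so |<v, e_j>|^2 = <v, u_j>^2 / <u_j, u_j>.
Coefficients: <v, e_1> = -6/sqrt(13), <v, e_2> = 6/sqrt(494), <v, e_3> = -2/sqrt(6).
Square and sum: Σ |<v, e_j>|^2 = 200/57.
Compute ||v||^2 = v·v = 8.
Deficit = 8 − 200/57 = 256/57 ≥ 0, confirming Bessel's inequality. (The deficit equals ||v − Σ <v,e_j> e_j||^2, the squared distance from v to span{e_j}.)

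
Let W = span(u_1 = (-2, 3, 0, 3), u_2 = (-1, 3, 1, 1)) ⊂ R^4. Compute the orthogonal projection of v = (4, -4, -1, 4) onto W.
proj_W(v) = (1/34, -66/17, -87/34, 21/17)

Set up U = [u_1 | ... | u_2] ∈ R^(4×2). The projector onto W = col(U) is P = U (U^T U)^(-1) U^T.
Compute U^T U =
  [22, 14]
  [14, 12],
and U^T v = (-8, -13).
Solve U^T U · c = U^T v for the coefficients: c = (43/34, -87/34). The projection is proj_W(v) = U c.
Check: (v - proj_W(v)) · u_1 = 0  (should be 0).
Check: (v - proj_W(v)) · u_2 = 0  (should be 0).
Result: proj_W(v) = (1/34, -66/17, -87/34, 21/17).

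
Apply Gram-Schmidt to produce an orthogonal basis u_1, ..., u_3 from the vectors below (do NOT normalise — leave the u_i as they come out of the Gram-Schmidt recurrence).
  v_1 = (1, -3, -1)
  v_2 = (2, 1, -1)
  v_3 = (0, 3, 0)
Orthogonal basis:
  u_1 = (1, -3, -1)
  u_2 = (2, 1, -1)
  u_3 = (-2/11, 1/22, -7/22)

Apply the Gram-Schmidt recurrence
  u_1 = v_1
  u_i = v_i − Σ_{j<i} ((v_i · u_j) / (u_j · u_j)) · u_j.

Step by step this gives:
  u_1 = (1, -3, -1)
  u_2 = (2, 1, -1)
  u_3 = (-2/11, 1/22, -7/22)

Orthogonality check:
  u_2 · u_1 = 0 (should be 0)
  u_3 · u_1 = 0 (should be 0)
  u_3 · u_2 = 0 (should be 0)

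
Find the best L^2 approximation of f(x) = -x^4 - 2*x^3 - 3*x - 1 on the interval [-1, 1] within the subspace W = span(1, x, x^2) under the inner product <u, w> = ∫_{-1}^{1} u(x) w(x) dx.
g(x) = -6*x^2/7 - 21*x/5 - 32/35

The best approximation g ∈ W is the orthogonal projection of f onto W. Writing g = a_0 + a_1 x + a_2 x^2, the coefficients solve the normal equations G · a = b where
  G_{ij} = <φ_i, φ_j> and b_i = <f, φ_i>, with φ_0 = 1, φ_1 = x, φ_2 = x^2.
G =
  [2, 0, 2/3]
  [0, 2/3, 0]
  [2/3, 0, 2/5],
b = (-12/5, -14/5, -20/21).
Solving gives a_0 = -32/35, a_1 = -21/5, a_2 = -6/7, so
  g(x) = -6*x^2/7 - 21*x/5 - 32/35.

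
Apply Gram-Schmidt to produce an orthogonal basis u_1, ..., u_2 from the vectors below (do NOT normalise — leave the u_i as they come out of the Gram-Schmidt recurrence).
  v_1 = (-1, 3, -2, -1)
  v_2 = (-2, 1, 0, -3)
Orthogonal basis:
  u_1 = (-1, 3, -2, -1)
  u_2 = (-22/15, -3/5, 16/15, -37/15)

Apply the Gram-Schmidt recurrence
  u_1 = v_1
  u_i = v_i − Σ_{j<i} ((v_i · u_j) / (u_j · u_j)) · u_j.

Step by step this gives:
  u_1 = (-1, 3, -2, -1)
  u_2 = (-22/15, -3/5, 16/15, -37/15)

Orthogonality check:
  u_2 · u_1 = 0 (should be 0)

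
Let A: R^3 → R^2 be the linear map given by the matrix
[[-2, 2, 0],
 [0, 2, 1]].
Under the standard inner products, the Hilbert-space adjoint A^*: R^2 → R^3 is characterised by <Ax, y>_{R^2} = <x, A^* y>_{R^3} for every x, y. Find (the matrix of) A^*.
A^* = A^T =
[[-2, 0],
 [2, 2],
 [0, 1]]

For real matrices with standard dot products, the defining identity <Ax, y> = <x, A^* y> gives (Ax)^T y = x^T (A^*) y, i.e. x^T A^T y = x^T (A^*) y. Since this holds for all x, y, we must have A^* = A^T. Therefore
A^* =
[[-2, 0],
 [2, 2],
 [0, 1]].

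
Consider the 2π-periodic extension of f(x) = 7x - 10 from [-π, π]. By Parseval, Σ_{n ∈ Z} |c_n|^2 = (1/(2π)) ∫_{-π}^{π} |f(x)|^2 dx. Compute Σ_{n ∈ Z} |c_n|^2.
Σ |c_n|^2 = 49π^2/3 + 100

Expand and integrate term by term over [-π, π]:
  ∫ (7x)^2 dx = 49·(2π^3/3); ∫ 2·7·(-10)·x dx = 0 (odd integrand); ∫ (-10)^2 dx = 100·2π.
So (1/(2π)) ∫_{-π}^{π} (7x - 10)^2 dx = 49π^2/3 + 100 = 49π^2/3 + 100.
Parseval ⇒ Σ |c_n|^2 = 49π^2/3 + 100.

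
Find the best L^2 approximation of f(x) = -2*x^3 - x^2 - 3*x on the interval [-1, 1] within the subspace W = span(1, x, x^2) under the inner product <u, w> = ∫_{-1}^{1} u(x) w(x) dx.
g(x) = -x^2 - 21*x/5

The best approximation g ∈ W is the orthogonal projection of f onto W. Writing g = a_0 + a_1 x + a_2 x^2, the coefficients solve the normal equations G · a = b where
  G_{ij} = <φ_i, φ_j> and b_i = <f, φ_i>, with φ_0 = 1, φ_1 = x, φ_2 = x^2.
G =
  [2, 0, 2/3]
  [0, 2/3, 0]
  [2/3, 0, 2/5],
b = (-2/3, -14/5, -2/5).
Solving gives a_0 = 0, a_1 = -21/5, a_2 = -1, so
  g(x) = -x^2 - 21*x/5.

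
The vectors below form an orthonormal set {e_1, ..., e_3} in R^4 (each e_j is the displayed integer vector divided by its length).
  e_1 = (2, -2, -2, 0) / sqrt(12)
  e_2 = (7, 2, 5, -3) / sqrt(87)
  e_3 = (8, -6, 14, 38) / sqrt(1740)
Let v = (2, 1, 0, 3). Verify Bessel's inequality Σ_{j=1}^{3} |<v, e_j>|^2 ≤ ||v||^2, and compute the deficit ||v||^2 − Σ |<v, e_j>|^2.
Σ |<v, e_j>|^2 = 146/15; ||v||^2 = 14; deficit = 64/15

Write each e_j = u_j / sqrt(<u_j, u_j>) where u_j is the displayed integer vector. Then <v, e_j> = <v, u_j> / sqrt(<u_j, u_j>), so |<v, e_j>|^2 = <v, u_j>^2 / <u_j, u_j>.
Coefficients: <v, e_1> = 2/sqrt(12), <v, e_2> = 7/sqrt(87), <v, e_3> = 124/sqrt(1740).
Square and sum: Σ |<v, e_j>|^2 = 146/15.
Compute ||v||^2 = v·v = 14.
Deficit = 14 − 146/15 = 64/15 ≥ 0, confirming Bessel's inequality. (The deficit equals ||v − Σ <v,e_j> e_j||^2, the squared distance from v to span{e_j}.)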